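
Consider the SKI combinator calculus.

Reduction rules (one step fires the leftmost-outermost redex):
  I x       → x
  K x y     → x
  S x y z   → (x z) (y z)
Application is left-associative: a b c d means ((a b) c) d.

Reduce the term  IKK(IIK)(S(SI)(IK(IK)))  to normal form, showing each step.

Answer: normal form = K(S(SI)(KK))  (in 4 steps)

Working:
  start: IKK(IIK)(S(SI)(IK(IK)))
  [1] KK(IIK)(S(SI)(IK(IK)))
  [2] K(S(SI)(IK(IK)))
  [3] K(S(SI)(K(IK)))
  [4] K(S(SI)(KK))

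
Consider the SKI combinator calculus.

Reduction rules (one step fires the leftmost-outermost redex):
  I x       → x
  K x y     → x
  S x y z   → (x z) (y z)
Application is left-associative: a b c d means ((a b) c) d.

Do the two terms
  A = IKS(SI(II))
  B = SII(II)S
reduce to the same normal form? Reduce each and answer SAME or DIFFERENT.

Answer: SAME — A ⇓ S, B ⇓ S

Working:
Term A:
  start: IKS(SI(II))
  step 1: KS(SI(II))
  step 2: S

Term B:
  start: SII(II)S
  step 1: I(II)(I(II))S
  step 2: II(I(II))S
  step 3: I(I(II))S
  step 4: I(II)S
  step 5: IIS
  step 6: IS
  step 7: S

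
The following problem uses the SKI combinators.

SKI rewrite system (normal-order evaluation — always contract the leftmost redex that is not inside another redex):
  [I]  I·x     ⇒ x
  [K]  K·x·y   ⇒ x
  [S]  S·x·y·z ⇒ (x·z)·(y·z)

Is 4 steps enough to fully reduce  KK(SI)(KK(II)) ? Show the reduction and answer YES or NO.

  start: KK(SI)(KK(II))
  [1] K(KK(II))
  [2] KK

Answer: YES — reaches normal form KK in 2 ≤ 4 steps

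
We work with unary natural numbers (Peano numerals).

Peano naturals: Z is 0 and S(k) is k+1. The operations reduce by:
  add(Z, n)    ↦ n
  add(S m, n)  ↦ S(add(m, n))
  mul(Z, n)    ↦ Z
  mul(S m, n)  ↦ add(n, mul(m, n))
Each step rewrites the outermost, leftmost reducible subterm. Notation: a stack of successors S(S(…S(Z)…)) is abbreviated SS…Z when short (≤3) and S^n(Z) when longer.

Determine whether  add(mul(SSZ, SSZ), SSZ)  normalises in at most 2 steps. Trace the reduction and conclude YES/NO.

  start: add(mul(SSZ, SSZ), SSZ)
  [1] add(add(SSZ, mul(SZ, SSZ)), SSZ)
  [2] add(S(add(SZ, mul(SZ, SSZ))), SSZ)

Answer: NO — after 2 steps the term is add(S(add(SZ, mul(SZ, SSZ))), SSZ), not yet normal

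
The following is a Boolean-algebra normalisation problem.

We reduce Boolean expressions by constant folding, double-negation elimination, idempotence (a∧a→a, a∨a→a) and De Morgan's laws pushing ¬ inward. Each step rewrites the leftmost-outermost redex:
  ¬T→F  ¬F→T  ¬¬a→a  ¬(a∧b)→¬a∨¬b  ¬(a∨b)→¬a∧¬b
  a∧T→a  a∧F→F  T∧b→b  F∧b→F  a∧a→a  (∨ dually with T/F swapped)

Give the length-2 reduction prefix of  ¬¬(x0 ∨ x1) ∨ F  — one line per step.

Answer: after 2 steps: x0 ∨ x1

Reduction:
  start: ¬¬(x0 ∨ x1) ∨ F
  [1] ¬¬(x0 ∨ x1)
  [2] x0 ∨ x1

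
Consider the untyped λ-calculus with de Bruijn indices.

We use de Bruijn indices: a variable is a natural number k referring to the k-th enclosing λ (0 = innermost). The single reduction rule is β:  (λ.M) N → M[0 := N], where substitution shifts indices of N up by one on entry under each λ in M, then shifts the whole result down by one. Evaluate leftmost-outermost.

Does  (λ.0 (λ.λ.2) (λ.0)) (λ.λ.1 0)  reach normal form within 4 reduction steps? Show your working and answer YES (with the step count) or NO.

  start: (λ.0 (λ.λ.2) (λ.0)) (λ.λ.1 0)
  [1] (λ.λ.1 0) (λ.λ.λ.λ.1 0) (λ.0)
  [2] (λ.(λ.λ.λ.λ.1 0) 0) (λ.0)
  [3] (λ.λ.λ.λ.1 0) (λ.0)
  [4] λ.λ.λ.1 0

Answer: YES — reaches normal form λ.λ.λ.1 0 in 4 ≤ 4 steps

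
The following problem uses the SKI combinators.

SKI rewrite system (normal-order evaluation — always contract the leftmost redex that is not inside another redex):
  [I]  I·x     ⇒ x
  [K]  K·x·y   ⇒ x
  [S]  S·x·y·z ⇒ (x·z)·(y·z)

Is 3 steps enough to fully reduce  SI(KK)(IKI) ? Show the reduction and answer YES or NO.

  start: SI(KK)(IKI)
  [1] I(IKI)(KK(IKI))
  [2] IKI(KK(IKI))
  [3] KI(KK(IKI))

Answer: NO — after 3 steps the term is KI(KK(IKI)), not yet normal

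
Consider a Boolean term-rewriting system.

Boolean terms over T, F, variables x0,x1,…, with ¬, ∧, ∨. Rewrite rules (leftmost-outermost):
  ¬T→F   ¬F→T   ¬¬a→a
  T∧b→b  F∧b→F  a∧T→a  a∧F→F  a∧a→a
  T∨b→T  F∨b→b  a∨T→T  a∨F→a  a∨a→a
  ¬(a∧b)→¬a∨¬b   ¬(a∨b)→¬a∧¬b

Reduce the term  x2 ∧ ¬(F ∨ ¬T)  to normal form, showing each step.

Answer: normal form = x2  (in 5 steps)

Reduction:
  start: x2 ∧ ¬(F ∨ ¬T)
  [1] x2 ∧ (¬F ∧ ¬¬T)
  [2] x2 ∧ (T ∧ ¬¬T)
  [3] x2 ∧ ¬¬T
  [4] x2 ∧ T
  [5] x2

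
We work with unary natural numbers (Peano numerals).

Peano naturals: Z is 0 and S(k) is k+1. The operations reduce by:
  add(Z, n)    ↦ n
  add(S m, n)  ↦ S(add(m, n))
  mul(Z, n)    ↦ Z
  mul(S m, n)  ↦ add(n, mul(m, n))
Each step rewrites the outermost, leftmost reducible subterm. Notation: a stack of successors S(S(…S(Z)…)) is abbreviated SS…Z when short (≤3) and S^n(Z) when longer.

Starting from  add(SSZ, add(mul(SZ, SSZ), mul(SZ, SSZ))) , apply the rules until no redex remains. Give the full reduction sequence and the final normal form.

Answer: normal form = S^6(Z)  (in 16 steps)

Working:
  start: add(SSZ, add(mul(SZ, SSZ), mul(SZ, SSZ)))
  →1  S(add(SZ, add(mul(SZ, SSZ), mul(SZ, SSZ))))
  →2  S(S(add(Z, add(mul(SZ, SSZ), mul(SZ, SSZ)))))
  →3  S(S(add(mul(SZ, SSZ), mul(SZ, SSZ))))
  →4  S(S(add(add(SSZ, mul(Z, SSZ)), mul(SZ, SSZ))))
  →5  S(S(add(S(add(SZ, mul(Z, SSZ))), mul(SZ, SSZ))))
  →6  S(S(S(add(add(SZ, mul(Z, SSZ)), mul(SZ, SSZ)))))
  →7  S(S(S(add(S(add(Z, mul(Z, SSZ))), mul(SZ, SSZ)))))
  →8  S(S(S(S(add(add(Z, mul(Z, SSZ)), mul(SZ, SSZ))))))
  →9  S(S(S(S(add(mul(Z, SSZ), mul(SZ, SSZ))))))
  →10  S(S(S(S(add(Z, mul(SZ, SSZ))))))
  →11  S(S(S(S(mul(SZ, SSZ)))))
  →12  S(S(S(S(add(SSZ, mul(Z, SSZ))))))
  →13  S(S(S(S(S(add(SZ, mul(Z, SSZ)))))))
  →14  S(S(S(S(S(S(add(Z, mul(Z, SSZ))))))))
  →15  S(S(S(S(S(S(mul(Z, SSZ)))))))
  →16  S^6(Z)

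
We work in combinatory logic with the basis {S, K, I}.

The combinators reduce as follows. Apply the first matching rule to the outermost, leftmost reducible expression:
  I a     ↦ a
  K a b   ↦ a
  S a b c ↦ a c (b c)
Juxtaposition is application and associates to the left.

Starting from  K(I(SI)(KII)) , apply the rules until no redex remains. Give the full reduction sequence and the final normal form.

  start: K(I(SI)(KII))
  →1  K(SI(KII))
  →2  K(SII)

Answer: normal form = K(SII)  (in 2 steps)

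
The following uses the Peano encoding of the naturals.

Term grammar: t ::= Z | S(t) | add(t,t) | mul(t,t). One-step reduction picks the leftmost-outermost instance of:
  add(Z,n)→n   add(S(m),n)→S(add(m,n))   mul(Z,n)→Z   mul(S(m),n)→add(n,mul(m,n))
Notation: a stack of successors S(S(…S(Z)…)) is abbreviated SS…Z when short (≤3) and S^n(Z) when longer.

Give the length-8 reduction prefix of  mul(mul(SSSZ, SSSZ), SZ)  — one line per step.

  start: mul(mul(SSSZ, SSSZ), SZ)
  step 1: mul(add(SSSZ, mul(SSZ, SSSZ)), SZ)
  step 2: mul(S(add(SSZ, mul(SSZ, SSSZ))), SZ)
  step 3: add(SZ, mul(add(SSZ, mul(SSZ, SSSZ)), SZ))
  step 4: S(add(Z, mul(add(SSZ, mul(SSZ, SSSZ)), SZ)))
  step 5: S(mul(add(SSZ, mul(SSZ, SSSZ)), SZ))
  step 6: S(mul(S(add(SZ, mul(SSZ, SSSZ))), SZ))
  step 7: S(add(SZ, mul(add(SZ, mul(SSZ, SSSZ)), SZ)))
  step 8: S(S(add(Z, mul(add(SZ, mul(SSZ, SSSZ)), SZ))))

Answer: after 8 steps: S(S(add(Z, mul(add(SZ, mul(SSZ, SSSZ)), SZ))))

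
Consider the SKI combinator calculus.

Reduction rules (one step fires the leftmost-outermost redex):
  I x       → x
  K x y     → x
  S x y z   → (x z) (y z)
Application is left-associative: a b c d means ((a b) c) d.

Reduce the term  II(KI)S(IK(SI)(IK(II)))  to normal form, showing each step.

Answer: normal form = SI  (in 6 steps)

Reduction:
  start: II(KI)S(IK(SI)(IK(II)))
  [1] I(KI)S(IK(SI)(IK(II)))
  [2] KIS(IK(SI)(IK(II)))
  [3] I(IK(SI)(IK(II)))
  [4] IK(SI)(IK(II))
  [5] K(SI)(IK(II))
  [6] SI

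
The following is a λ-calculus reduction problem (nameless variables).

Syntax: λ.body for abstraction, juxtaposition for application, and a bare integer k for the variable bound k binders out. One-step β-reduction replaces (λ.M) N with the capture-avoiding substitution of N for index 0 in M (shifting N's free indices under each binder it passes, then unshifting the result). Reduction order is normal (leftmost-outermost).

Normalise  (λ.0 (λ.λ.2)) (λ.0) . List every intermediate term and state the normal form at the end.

Answer: normal form = λ.λ.λ.0  (in 2 steps)

Derivation:
  start: (λ.0 (λ.λ.2)) (λ.0)
  →1  (λ.0) (λ.λ.λ.0)
  →2  λ.λ.λ.0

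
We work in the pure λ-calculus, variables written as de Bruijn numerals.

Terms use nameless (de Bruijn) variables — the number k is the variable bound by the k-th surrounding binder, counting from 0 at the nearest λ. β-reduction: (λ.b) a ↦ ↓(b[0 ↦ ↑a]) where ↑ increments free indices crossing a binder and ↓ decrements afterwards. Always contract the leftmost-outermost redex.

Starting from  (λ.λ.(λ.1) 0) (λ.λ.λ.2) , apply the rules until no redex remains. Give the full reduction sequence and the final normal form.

Answer: normal form = λ.0  (in 2 steps)

Reduction:
  start: (λ.λ.(λ.1) 0) (λ.λ.λ.2)
  →1  λ.(λ.1) 0
  →2  λ.0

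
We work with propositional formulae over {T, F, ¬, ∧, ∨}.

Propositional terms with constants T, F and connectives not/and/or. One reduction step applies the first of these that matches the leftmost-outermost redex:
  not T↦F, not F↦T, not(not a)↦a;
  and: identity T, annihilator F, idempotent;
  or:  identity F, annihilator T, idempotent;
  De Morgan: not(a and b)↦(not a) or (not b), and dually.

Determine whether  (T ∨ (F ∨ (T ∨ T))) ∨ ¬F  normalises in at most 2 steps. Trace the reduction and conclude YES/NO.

Answer: YES — reaches normal form T in 2 ≤ 2 steps

Working:
  start: (T ∨ (F ∨ (T ∨ T))) ∨ ¬F
  [1] T ∨ ¬F
  [2] T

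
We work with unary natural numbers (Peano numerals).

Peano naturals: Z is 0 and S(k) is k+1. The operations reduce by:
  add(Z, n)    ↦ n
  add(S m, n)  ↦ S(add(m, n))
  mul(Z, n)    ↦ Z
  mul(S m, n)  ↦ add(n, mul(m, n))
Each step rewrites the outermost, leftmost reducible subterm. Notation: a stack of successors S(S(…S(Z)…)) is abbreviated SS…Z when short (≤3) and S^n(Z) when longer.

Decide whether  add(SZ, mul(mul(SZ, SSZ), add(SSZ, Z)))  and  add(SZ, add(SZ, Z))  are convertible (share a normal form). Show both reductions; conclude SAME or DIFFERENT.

Term A:
  start: add(SZ, mul(mul(SZ, SSZ), add(SSZ, Z)))
  →1  S(add(Z, mul(mul(SZ, SSZ), add(SSZ, Z))))
  →2  S(mul(mul(SZ, SSZ), add(SSZ, Z)))
  →3  S(mul(add(SSZ, mul(Z, SSZ)), add(SSZ, Z)))
  →4  S(mul(S(add(SZ, mul(Z, SSZ))), add(SSZ, Z)))
  →5  S(add(add(SSZ, Z), mul(add(SZ, mul(Z, SSZ)), add(SSZ, Z))))
  →6  S(add(S(add(SZ, Z)), mul(add(SZ, mul(Z, SSZ)), add(SSZ, Z))))
  →7  S(S(add(add(SZ, Z), mul(add(SZ, mul(Z, SSZ)), add(SSZ, Z)))))
  →8  S(S(add(S(add(Z, Z)), mul(add(SZ, mul(Z, SSZ)), add(SSZ, Z)))))
  →9  S(S(S(add(add(Z, Z), mul(add(SZ, mul(Z, SSZ)), add(SSZ, Z))))))
  →10  S(S(S(add(Z, mul(add(SZ, mul(Z, SSZ)), add(SSZ, Z))))))
  →11  S(S(S(mul(add(SZ, mul(Z, SSZ)), add(SSZ, Z)))))
  →12  S(S(S(mul(S(add(Z, mul(Z, SSZ))), add(SSZ, Z)))))
  →13  S(S(S(add(add(SSZ, Z), mul(add(Z, mul(Z, SSZ)), add(SSZ, Z))))))
  →14  S(S(S(add(S(add(SZ, Z)), mul(add(Z, mul(Z, SSZ)), add(SSZ, Z))))))
  →15  S(S(S(S(add(add(SZ, Z), mul(add(Z, mul(Z, SSZ)), add(SSZ, Z)))))))
  →16  S(S(S(S(add(S(add(Z, Z)), mul(add(Z, mul(Z, SSZ)), add(SSZ, Z)))))))
  →17  S(S(S(S(S(add(add(Z, Z), mul(add(Z, mul(Z, SSZ)), add(SSZ, Z))))))))
  →18  S(S(S(S(S(add(Z, mul(add(Z, mul(Z, SSZ)), add(SSZ, Z))))))))
  →19  S(S(S(S(S(mul(add(Z, mul(Z, SSZ)), add(SSZ, Z)))))))
  →20  S(S(S(S(S(mul(mul(Z, SSZ), add(SSZ, Z)))))))
  →21  S(S(S(S(S(mul(Z, add(SSZ, Z)))))))
  →22  S^5(Z)

Term B:
  start: add(SZ, add(SZ, Z))
  →1  S(add(Z, add(SZ, Z)))
  →2  S(add(SZ, Z))
  →3  S(S(add(Z, Z)))
  →4  SSZ

Answer: DIFFERENT — A ⇓ S^5(Z), B ⇓ SSZ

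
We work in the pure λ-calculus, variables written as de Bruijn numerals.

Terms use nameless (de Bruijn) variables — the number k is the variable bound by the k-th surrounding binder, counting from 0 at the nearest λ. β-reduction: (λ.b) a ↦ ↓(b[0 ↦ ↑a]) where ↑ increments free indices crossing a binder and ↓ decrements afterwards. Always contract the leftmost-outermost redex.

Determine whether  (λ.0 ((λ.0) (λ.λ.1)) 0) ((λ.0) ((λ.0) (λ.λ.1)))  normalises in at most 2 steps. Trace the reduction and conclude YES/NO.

  start: (λ.0 ((λ.0) (λ.λ.1)) 0) ((λ.0) ((λ.0) (λ.λ.1)))
  [1] (λ.0) ((λ.0) (λ.λ.1)) ((λ.0) (λ.λ.1)) ((λ.0) ((λ.0) (λ.λ.1)))
  [2] (λ.0) (λ.λ.1) ((λ.0) (λ.λ.1)) ((λ.0) ((λ.0) (λ.λ.1)))

Answer: NO — after 2 steps the term is (λ.0) (λ.λ.1) ((λ.0) (λ.λ.1)) ((λ.0) ((λ.0) (λ.λ.1))), not yet normal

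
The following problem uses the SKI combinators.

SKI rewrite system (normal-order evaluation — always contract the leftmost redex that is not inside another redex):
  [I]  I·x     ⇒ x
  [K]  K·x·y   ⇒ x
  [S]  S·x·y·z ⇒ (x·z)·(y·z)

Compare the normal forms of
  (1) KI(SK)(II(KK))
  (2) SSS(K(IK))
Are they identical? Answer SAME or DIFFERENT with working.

Answer: DIFFERENT — A ⇓ KK, B ⇓ S(KK)(S(KK))

Derivation:
Term A:
  start: KI(SK)(II(KK))
  step 1: I(II(KK))
  step 2: II(KK)
  step 3: I(KK)
  step 4: KK

Term B:
  start: SSS(K(IK))
  step 1: S(K(IK))(S(K(IK)))
  step 2: S(KK)(S(K(IK)))
  step 3: S(KK)(S(KK))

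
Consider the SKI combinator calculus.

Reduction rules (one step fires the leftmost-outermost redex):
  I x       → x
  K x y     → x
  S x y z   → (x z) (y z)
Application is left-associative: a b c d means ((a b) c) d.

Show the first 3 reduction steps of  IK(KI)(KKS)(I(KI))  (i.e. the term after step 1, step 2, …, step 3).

Answer: after 3 steps: I

Derivation:
  start: IK(KI)(KKS)(I(KI))
  [1] K(KI)(KKS)(I(KI))
  [2] KI(I(KI))
  [3] I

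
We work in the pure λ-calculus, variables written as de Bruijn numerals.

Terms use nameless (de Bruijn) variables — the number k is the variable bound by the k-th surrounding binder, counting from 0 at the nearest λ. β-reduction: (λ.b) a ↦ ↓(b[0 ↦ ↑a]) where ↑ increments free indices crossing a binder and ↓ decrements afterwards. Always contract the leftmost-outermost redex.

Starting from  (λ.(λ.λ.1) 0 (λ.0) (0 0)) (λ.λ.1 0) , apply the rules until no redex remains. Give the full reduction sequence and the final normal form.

Answer: normal form = λ.λ.1 0  (in 7 steps)

Reduction:
  start: (λ.(λ.λ.1) 0 (λ.0) (0 0)) (λ.λ.1 0)
  [1] (λ.λ.1) (λ.λ.1 0) (λ.0) ((λ.λ.1 0) (λ.λ.1 0))
  [2] (λ.λ.λ.1 0) (λ.0) ((λ.λ.1 0) (λ.λ.1 0))
  [3] (λ.λ.1 0) ((λ.λ.1 0) (λ.λ.1 0))
  [4] λ.(λ.λ.1 0) (λ.λ.1 0) 0
  [5] λ.(λ.(λ.λ.1 0) 0) 0
  [6] λ.(λ.λ.1 0) 0
  [7] λ.λ.1 0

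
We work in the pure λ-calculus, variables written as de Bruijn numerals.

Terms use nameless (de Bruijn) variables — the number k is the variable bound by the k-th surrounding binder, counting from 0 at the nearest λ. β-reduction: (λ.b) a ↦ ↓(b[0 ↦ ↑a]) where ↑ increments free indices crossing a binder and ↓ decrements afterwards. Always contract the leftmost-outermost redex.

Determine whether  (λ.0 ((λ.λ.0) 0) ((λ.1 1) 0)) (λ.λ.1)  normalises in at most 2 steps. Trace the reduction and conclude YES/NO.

Answer: NO — after 2 steps the term is (λ.(λ.λ.0) (λ.λ.1)) ((λ.(λ.λ.1) (λ.λ.1)) (λ.λ.1)), not yet normal

Derivation:
  start: (λ.0 ((λ.λ.0) 0) ((λ.1 1) 0)) (λ.λ.1)
  [1] (λ.λ.1) ((λ.λ.0) (λ.λ.1)) ((λ.(λ.λ.1) (λ.λ.1)) (λ.λ.1))
  [2] (λ.(λ.λ.0) (λ.λ.1)) ((λ.(λ.λ.1) (λ.λ.1)) (λ.λ.1))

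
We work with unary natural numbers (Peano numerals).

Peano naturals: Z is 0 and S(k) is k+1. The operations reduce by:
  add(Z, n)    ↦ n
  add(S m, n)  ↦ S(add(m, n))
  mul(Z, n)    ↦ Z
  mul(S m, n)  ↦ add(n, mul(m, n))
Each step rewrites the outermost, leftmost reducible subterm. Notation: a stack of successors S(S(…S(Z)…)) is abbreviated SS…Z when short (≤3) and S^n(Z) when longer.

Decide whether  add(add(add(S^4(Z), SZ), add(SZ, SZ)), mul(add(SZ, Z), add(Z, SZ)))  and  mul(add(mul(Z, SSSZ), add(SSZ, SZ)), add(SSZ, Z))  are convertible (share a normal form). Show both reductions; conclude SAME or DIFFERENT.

Answer: DIFFERENT — A ⇓ S^8(Z), B ⇓ S^6(Z)

Reduction:
Term A:
  start: add(add(add(S^4(Z), SZ), add(SZ, SZ)), mul(add(SZ, Z), add(Z, SZ)))
  →1  add(add(S(add(SSSZ, SZ)), add(SZ, SZ)), mul(add(SZ, Z), add(Z, SZ)))
  →2  add(S(add(add(SSSZ, SZ), add(SZ, SZ))), mul(add(SZ, Z), add(Z, SZ)))
  →3  S(add(add(add(SSSZ, SZ), add(SZ, SZ)), mul(add(SZ, Z), add(Z, SZ))))
  →4  S(add(add(S(add(SSZ, SZ)), add(SZ, SZ)), mul(add(SZ, Z), add(Z, SZ))))
  →5  S(add(S(add(add(SSZ, SZ), add(SZ, SZ))), mul(add(SZ, Z), add(Z, SZ))))
  →6  S(S(add(add(add(SSZ, SZ), add(SZ, SZ)), mul(add(SZ, Z), add(Z, SZ)))))
  →7  S(S(add(add(S(add(SZ, SZ)), add(SZ, SZ)), mul(add(SZ, Z), add(Z, SZ)))))
  →8  S(S(add(S(add(add(SZ, SZ), add(SZ, SZ))), mul(add(SZ, Z), add(Z, SZ)))))
  →9  S(S(S(add(add(add(SZ, SZ), add(SZ, SZ)), mul(add(SZ, Z), add(Z, SZ))))))
  →10  S(S(S(add(add(S(add(Z, SZ)), add(SZ, SZ)), mul(add(SZ, Z), add(Z, SZ))))))
  →11  S(S(S(add(S(add(add(Z, SZ), add(SZ, SZ))), mul(add(SZ, Z), add(Z, SZ))))))
  →12  S(S(S(S(add(add(add(Z, SZ), add(SZ, SZ)), mul(add(SZ, Z), add(Z, SZ)))))))
  →13  S(S(S(S(add(add(SZ, add(SZ, SZ)), mul(add(SZ, Z), add(Z, SZ)))))))
  →14  S(S(S(S(add(S(add(Z, add(SZ, SZ))), mul(add(SZ, Z), add(Z, SZ)))))))
  →15  S(S(S(S(S(add(add(Z, add(SZ, SZ)), mul(add(SZ, Z), add(Z, SZ))))))))
  →16  S(S(S(S(S(add(add(SZ, SZ), mul(add(SZ, Z), add(Z, SZ))))))))
  →17  S(S(S(S(S(add(S(add(Z, SZ)), mul(add(SZ, Z), add(Z, SZ))))))))
  →18  S(S(S(S(S(S(add(add(Z, SZ), mul(add(SZ, Z), add(Z, SZ)))))))))
  →19  S(S(S(S(S(S(add(SZ, mul(add(SZ, Z), add(Z, SZ)))))))))
  →20  S(S(S(S(S(S(S(add(Z, mul(add(SZ, Z), add(Z, SZ))))))))))
  →21  S(S(S(S(S(S(S(mul(add(SZ, Z), add(Z, SZ)))))))))
  →22  S(S(S(S(S(S(S(mul(S(add(Z, Z)), add(Z, SZ)))))))))
  →23  S(S(S(S(S(S(S(add(add(Z, SZ), mul(add(Z, Z), add(Z, SZ))))))))))
  →24  S(S(S(S(S(S(S(add(SZ, mul(add(Z, Z), add(Z, SZ))))))))))
  →25  S(S(S(S(S(S(S(S(add(Z, mul(add(Z, Z), add(Z, SZ)))))))))))
  →26  S(S(S(S(S(S(S(S(mul(add(Z, Z), add(Z, SZ))))))))))
  →27  S(S(S(S(S(S(S(S(mul(Z, add(Z, SZ))))))))))
  →28  S^8(Z)

Term B:
  start: mul(add(mul(Z, SSSZ), add(SSZ, SZ)), add(SSZ, Z))
  →1  mul(add(Z, add(SSZ, SZ)), add(SSZ, Z))
  →2  mul(add(SSZ, SZ), add(SSZ, Z))
  →3  mul(S(add(SZ, SZ)), add(SSZ, Z))
  →4  add(add(SSZ, Z), mul(add(SZ, SZ), add(SSZ, Z)))
  →5  add(S(add(SZ, Z)), mul(add(SZ, SZ), add(SSZ, Z)))
  →6  S(add(add(SZ, Z), mul(add(SZ, SZ), add(SSZ, Z))))
  →7  S(add(S(add(Z, Z)), mul(add(SZ, SZ), add(SSZ, Z))))
  →8  S(S(add(add(Z, Z), mul(add(SZ, SZ), add(SSZ, Z)))))
  →9  S(S(add(Z, mul(add(SZ, SZ), add(SSZ, Z)))))
  →10  S(S(mul(add(SZ, SZ), add(SSZ, Z))))
  →11  S(S(mul(S(add(Z, SZ)), add(SSZ, Z))))
  →12  S(S(add(add(SSZ, Z), mul(add(Z, SZ), add(SSZ, Z)))))
  →13  S(S(add(S(add(SZ, Z)), mul(add(Z, SZ), add(SSZ, Z)))))
  →14  S(S(S(add(add(SZ, Z), mul(add(Z, SZ), add(SSZ, Z))))))
  →15  S(S(S(add(S(add(Z, Z)), mul(add(Z, SZ), add(SSZ, Z))))))
  →16  S(S(S(S(add(add(Z, Z), mul(add(Z, SZ), add(SSZ, Z)))))))
  →17  S(S(S(S(add(Z, mul(add(Z, SZ), add(SSZ, Z)))))))
  →18  S(S(S(S(mul(add(Z, SZ), add(SSZ, Z))))))
  →19  S(S(S(S(mul(SZ, add(SSZ, Z))))))
  →20  S(S(S(S(add(add(SSZ, Z), mul(Z, add(SSZ, Z)))))))
  →21  S(S(S(S(add(S(add(SZ, Z)), mul(Z, add(SSZ, Z)))))))
  →22  S(S(S(S(S(add(add(SZ, Z), mul(Z, add(SSZ, Z))))))))
  →23  S(S(S(S(S(add(S(add(Z, Z)), mul(Z, add(SSZ, Z))))))))
  →24  S(S(S(S(S(S(add(add(Z, Z), mul(Z, add(SSZ, Z)))))))))
  →25  S(S(S(S(S(S(add(Z, mul(Z, add(SSZ, Z)))))))))
  →26  S(S(S(S(S(S(mul(Z, add(SSZ, Z))))))))
  →27  S^6(Z)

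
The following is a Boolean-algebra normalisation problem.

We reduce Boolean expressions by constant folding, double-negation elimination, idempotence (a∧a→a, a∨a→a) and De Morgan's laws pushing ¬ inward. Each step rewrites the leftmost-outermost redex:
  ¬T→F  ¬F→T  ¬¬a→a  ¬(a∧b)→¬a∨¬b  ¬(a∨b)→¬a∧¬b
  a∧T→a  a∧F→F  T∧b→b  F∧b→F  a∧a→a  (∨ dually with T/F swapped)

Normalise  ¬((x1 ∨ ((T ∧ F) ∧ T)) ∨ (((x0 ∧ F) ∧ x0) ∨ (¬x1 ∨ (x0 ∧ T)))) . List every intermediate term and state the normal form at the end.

Answer: normal form = ¬x1 ∧ (x1 ∧ ¬x0)  (in 21 steps)

Reduction:
  start: ¬((x1 ∨ ((T ∧ F) ∧ T)) ∨ (((x0 ∧ F) ∧ x0) ∨ (¬x1 ∨ (x0 ∧ T))))
  step 1: ¬(x1 ∨ ((T ∧ F) ∧ T)) ∧ ¬(((x0 ∧ F) ∧ x0) ∨ (¬x1 ∨ (x0 ∧ T)))
  step 2: (¬x1 ∧ ¬((T ∧ F) ∧ T)) ∧ ¬(((x0 ∧ F) ∧ x0) ∨ (¬x1 ∨ (x0 ∧ T)))
  step 3: (¬x1 ∧ (¬(T ∧ F) ∨ ¬T)) ∧ ¬(((x0 ∧ F) ∧ x0) ∨ (¬x1 ∨ (x0 ∧ T)))
  step 4: (¬x1 ∧ ((¬T ∨ ¬F) ∨ ¬T)) ∧ ¬(((x0 ∧ F) ∧ x0) ∨ (¬x1 ∨ (x0 ∧ T)))
  step 5: (¬x1 ∧ ((F ∨ ¬F) ∨ ¬T)) ∧ ¬(((x0 ∧ F) ∧ x0) ∨ (¬x1 ∨ (x0 ∧ T)))
  step 6: (¬x1 ∧ (¬F ∨ ¬T)) ∧ ¬(((x0 ∧ F) ∧ x0) ∨ (¬x1 ∨ (x0 ∧ T)))
  step 7: (¬x1 ∧ (T ∨ ¬T)) ∧ ¬(((x0 ∧ F) ∧ x0) ∨ (¬x1 ∨ (x0 ∧ T)))
  step 8: (¬x1 ∧ T) ∧ ¬(((x0 ∧ F) ∧ x0) ∨ (¬x1 ∨ (x0 ∧ T)))
  step 9: ¬x1 ∧ ¬(((x0 ∧ F) ∧ x0) ∨ (¬x1 ∨ (x0 ∧ T)))
  step 10: ¬x1 ∧ (¬((x0 ∧ F) ∧ x0) ∧ ¬(¬x1 ∨ (x0 ∧ T)))
  step 11: ¬x1 ∧ ((¬(x0 ∧ F) ∨ ¬x0) ∧ ¬(¬x1 ∨ (x0 ∧ T)))
  step 12: ¬x1 ∧ (((¬x0 ∨ ¬F) ∨ ¬x0) ∧ ¬(¬x1 ∨ (x0 ∧ T)))
  step 13: ¬x1 ∧ (((¬x0 ∨ T) ∨ ¬x0) ∧ ¬(¬x1 ∨ (x0 ∧ T)))
  step 14: ¬x1 ∧ ((T ∨ ¬x0) ∧ ¬(¬x1 ∨ (x0 ∧ T)))
  step 15: ¬x1 ∧ (T ∧ ¬(¬x1 ∨ (x0 ∧ T)))
  step 16: ¬x1 ∧ ¬(¬x1 ∨ (x0 ∧ T))
  step 17: ¬x1 ∧ (¬¬x1 ∧ ¬(x0 ∧ T))
  step 18: ¬x1 ∧ (x1 ∧ ¬(x0 ∧ T))
  step 19: ¬x1 ∧ (x1 ∧ (¬x0 ∨ ¬T))
  step 20: ¬x1 ∧ (x1 ∧ (¬x0 ∨ F))
  step 21: ¬x1 ∧ (x1 ∧ ¬x0)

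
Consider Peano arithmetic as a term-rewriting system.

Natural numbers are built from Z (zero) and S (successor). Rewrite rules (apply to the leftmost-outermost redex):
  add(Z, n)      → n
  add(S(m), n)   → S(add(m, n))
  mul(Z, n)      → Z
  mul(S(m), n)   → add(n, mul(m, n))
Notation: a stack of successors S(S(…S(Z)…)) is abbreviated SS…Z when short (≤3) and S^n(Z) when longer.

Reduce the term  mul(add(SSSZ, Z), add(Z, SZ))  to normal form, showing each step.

  start: mul(add(SSSZ, Z), add(Z, SZ))
  →1  mul(S(add(SSZ, Z)), add(Z, SZ))
  →2  add(add(Z, SZ), mul(add(SSZ, Z), add(Z, SZ)))
  →3  add(SZ, mul(add(SSZ, Z), add(Z, SZ)))
  →4  S(add(Z, mul(add(SSZ, Z), add(Z, SZ))))
  →5  S(mul(add(SSZ, Z), add(Z, SZ)))
  →6  S(mul(S(add(SZ, Z)), add(Z, SZ)))
  →7  S(add(add(Z, SZ), mul(add(SZ, Z), add(Z, SZ))))
  →8  S(add(SZ, mul(add(SZ, Z), add(Z, SZ))))
  →9  S(S(add(Z, mul(add(SZ, Z), add(Z, SZ)))))
  →10  S(S(mul(add(SZ, Z), add(Z, SZ))))
  →11  S(S(mul(S(add(Z, Z)), add(Z, SZ))))
  →12  S(S(add(add(Z, SZ), mul(add(Z, Z), add(Z, SZ)))))
  →13  S(S(add(SZ, mul(add(Z, Z), add(Z, SZ)))))
  →14  S(S(S(add(Z, mul(add(Z, Z), add(Z, SZ))))))
  →15  S(S(S(mul(add(Z, Z), add(Z, SZ)))))
  →16  S(S(S(mul(Z, add(Z, SZ)))))
  →17  SSSZ

Answer: normal form = SSSZ  (in 17 steps)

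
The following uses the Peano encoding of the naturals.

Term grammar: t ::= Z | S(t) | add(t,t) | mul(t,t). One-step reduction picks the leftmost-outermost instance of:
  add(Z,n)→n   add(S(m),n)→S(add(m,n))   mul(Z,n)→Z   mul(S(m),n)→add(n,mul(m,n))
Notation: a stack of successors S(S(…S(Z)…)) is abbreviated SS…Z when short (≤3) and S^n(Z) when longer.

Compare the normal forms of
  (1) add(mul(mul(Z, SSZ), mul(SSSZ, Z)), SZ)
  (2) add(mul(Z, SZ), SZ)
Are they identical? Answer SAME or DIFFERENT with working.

Term A:
  start: add(mul(mul(Z, SSZ), mul(SSSZ, Z)), SZ)
  [1] add(mul(Z, mul(SSSZ, Z)), SZ)
  [2] add(Z, SZ)
  [3] SZ

Term B:
  start: add(mul(Z, SZ), SZ)
  [1] add(Z, SZ)
  [2] SZ

Answer: SAME — A ⇓ SZ, B ⇓ SZ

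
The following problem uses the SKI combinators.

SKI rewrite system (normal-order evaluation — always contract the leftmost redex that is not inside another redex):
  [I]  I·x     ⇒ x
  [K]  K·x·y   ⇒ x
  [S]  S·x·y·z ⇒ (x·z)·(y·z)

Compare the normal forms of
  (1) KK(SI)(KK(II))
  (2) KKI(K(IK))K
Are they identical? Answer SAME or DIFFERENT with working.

Answer: SAME — A ⇓ KK, B ⇓ KK

Working:
Term A:
  start: KK(SI)(KK(II))
  step 1: K(KK(II))
  step 2: KK

Term B:
  start: KKI(K(IK))K
  step 1: K(K(IK))K
  step 2: K(IK)
  step 3: KK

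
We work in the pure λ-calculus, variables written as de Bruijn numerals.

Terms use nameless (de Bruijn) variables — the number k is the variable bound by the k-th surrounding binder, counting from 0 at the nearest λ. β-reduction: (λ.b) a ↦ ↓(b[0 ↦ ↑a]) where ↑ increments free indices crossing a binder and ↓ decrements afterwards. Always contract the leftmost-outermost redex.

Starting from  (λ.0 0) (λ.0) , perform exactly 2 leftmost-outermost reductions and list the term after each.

  start: (λ.0 0) (λ.0)
  step 1: (λ.0) (λ.0)
  step 2: λ.0

Answer: after 2 steps: λ.0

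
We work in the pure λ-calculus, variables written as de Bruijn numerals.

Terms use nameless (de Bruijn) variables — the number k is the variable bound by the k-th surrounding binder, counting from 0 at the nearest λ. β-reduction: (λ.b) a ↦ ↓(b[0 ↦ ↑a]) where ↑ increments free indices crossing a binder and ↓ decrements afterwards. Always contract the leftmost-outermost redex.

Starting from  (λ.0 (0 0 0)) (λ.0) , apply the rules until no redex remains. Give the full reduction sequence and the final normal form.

Answer: normal form = λ.0  (in 4 steps)

Derivation:
  start: (λ.0 (0 0 0)) (λ.0)
  step 1: (λ.0) ((λ.0) (λ.0) (λ.0))
  step 2: (λ.0) (λ.0) (λ.0)
  step 3: (λ.0) (λ.0)
  step 4: λ.0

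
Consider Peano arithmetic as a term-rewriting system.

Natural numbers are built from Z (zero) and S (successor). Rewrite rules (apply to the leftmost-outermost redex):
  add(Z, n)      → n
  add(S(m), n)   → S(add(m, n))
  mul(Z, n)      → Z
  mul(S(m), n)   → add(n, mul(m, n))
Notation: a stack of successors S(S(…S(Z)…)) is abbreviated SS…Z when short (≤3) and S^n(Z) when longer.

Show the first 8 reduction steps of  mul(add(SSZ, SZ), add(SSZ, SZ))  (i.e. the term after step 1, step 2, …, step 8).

Answer: after 8 steps: S(S(S(add(Z, mul(add(SZ, SZ), add(SSZ, SZ))))))

Derivation:
  start: mul(add(SSZ, SZ), add(SSZ, SZ))
  [1] mul(S(add(SZ, SZ)), add(SSZ, SZ))
  [2] add(add(SSZ, SZ), mul(add(SZ, SZ), add(SSZ, SZ)))
  [3] add(S(add(SZ, SZ)), mul(add(SZ, SZ), add(SSZ, SZ)))
  [4] S(add(add(SZ, SZ), mul(add(SZ, SZ), add(SSZ, SZ))))
  [5] S(add(S(add(Z, SZ)), mul(add(SZ, SZ), add(SSZ, SZ))))
  [6] S(S(add(add(Z, SZ), mul(add(SZ, SZ), add(SSZ, SZ)))))
  [7] S(S(add(SZ, mul(add(SZ, SZ), add(SSZ, SZ)))))
  [8] S(S(S(add(Z, mul(add(SZ, SZ), add(SSZ, SZ))))))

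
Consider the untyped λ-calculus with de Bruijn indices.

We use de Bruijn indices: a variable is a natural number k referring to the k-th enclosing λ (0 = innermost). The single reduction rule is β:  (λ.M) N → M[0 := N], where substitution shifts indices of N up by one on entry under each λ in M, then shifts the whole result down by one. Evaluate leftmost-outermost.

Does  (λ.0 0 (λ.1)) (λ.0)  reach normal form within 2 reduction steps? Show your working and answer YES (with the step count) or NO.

Answer: NO — after 2 steps the term is (λ.0) (λ.λ.0), not yet normal

Reduction:
  start: (λ.0 0 (λ.1)) (λ.0)
  →1  (λ.0) (λ.0) (λ.λ.0)
  →2  (λ.0) (λ.λ.0)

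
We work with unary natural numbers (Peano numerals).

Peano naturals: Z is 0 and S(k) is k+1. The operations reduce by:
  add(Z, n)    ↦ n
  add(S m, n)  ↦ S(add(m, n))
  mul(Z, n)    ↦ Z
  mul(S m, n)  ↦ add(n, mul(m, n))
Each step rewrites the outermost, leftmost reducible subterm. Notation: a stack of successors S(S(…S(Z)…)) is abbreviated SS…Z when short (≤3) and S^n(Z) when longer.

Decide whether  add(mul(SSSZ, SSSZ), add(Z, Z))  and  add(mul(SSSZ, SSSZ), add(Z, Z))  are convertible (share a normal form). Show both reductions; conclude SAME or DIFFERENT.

Term A:
  start: add(mul(SSSZ, SSSZ), add(Z, Z))
  [1] add(add(SSSZ, mul(SSZ, SSSZ)), add(Z, Z))
  [2] add(S(add(SSZ, mul(SSZ, SSSZ))), add(Z, Z))
  [3] S(add(add(SSZ, mul(SSZ, SSSZ)), add(Z, Z)))
  [4] S(add(S(add(SZ, mul(SSZ, SSSZ))), add(Z, Z)))
  [5] S(S(add(add(SZ, mul(SSZ, SSSZ)), add(Z, Z))))
  [6] S(S(add(S(add(Z, mul(SSZ, SSSZ))), add(Z, Z))))
  [7] S(S(S(add(add(Z, mul(SSZ, SSSZ)), add(Z, Z)))))
  [8] S(S(S(add(mul(SSZ, SSSZ), add(Z, Z)))))
  [9] S(S(S(add(add(SSSZ, mul(SZ, SSSZ)), add(Z, Z)))))
  [10] S(S(S(add(S(add(SSZ, mul(SZ, SSSZ))), add(Z, Z)))))
  [11] S(S(S(S(add(add(SSZ, mul(SZ, SSSZ)), add(Z, Z))))))
  [12] S(S(S(S(add(S(add(SZ, mul(SZ, SSSZ))), add(Z, Z))))))
  [13] S(S(S(S(S(add(add(SZ, mul(SZ, SSSZ)), add(Z, Z)))))))
  [14] S(S(S(S(S(add(S(add(Z, mul(SZ, SSSZ))), add(Z, Z)))))))
  [15] S(S(S(S(S(S(add(add(Z, mul(SZ, SSSZ)), add(Z, Z))))))))
  [16] S(S(S(S(S(S(add(mul(SZ, SSSZ), add(Z, Z))))))))
  [17] S(S(S(S(S(S(add(add(SSSZ, mul(Z, SSSZ)), add(Z, Z))))))))
  [18] S(S(S(S(S(S(add(S(add(SSZ, mul(Z, SSSZ))), add(Z, Z))))))))
  [19] S(S(S(S(S(S(S(add(add(SSZ, mul(Z, SSSZ)), add(Z, Z)))))))))
  [20] S(S(S(S(S(S(S(add(S(add(SZ, mul(Z, SSSZ))), add(Z, Z)))))))))
  [21] S(S(S(S(S(S(S(S(add(add(SZ, mul(Z, SSSZ)), add(Z, Z))))))))))
  [22] S(S(S(S(S(S(S(S(add(S(add(Z, mul(Z, SSSZ))), add(Z, Z))))))))))
  [23] S(S(S(S(S(S(S(S(S(add(add(Z, mul(Z, SSSZ)), add(Z, Z)))))))))))
  [24] S(S(S(S(S(S(S(S(S(add(mul(Z, SSSZ), add(Z, Z)))))))))))
  [25] S(S(S(S(S(S(S(S(S(add(Z, add(Z, Z)))))))))))
  [26] S(S(S(S(S(S(S(S(S(add(Z, Z))))))))))
  [27] S^9(Z)

Term B:
  start: add(mul(SSSZ, SSSZ), add(Z, Z))
  [1] add(add(SSSZ, mul(SSZ, SSSZ)), add(Z, Z))
  [2] add(S(add(SSZ, mul(SSZ, SSSZ))), add(Z, Z))
  [3] S(add(add(SSZ, mul(SSZ, SSSZ)), add(Z, Z)))
  [4] S(add(S(add(SZ, mul(SSZ, SSSZ))), add(Z, Z)))
  [5] S(S(add(add(SZ, mul(SSZ, SSSZ)), add(Z, Z))))
  [6] S(S(add(S(add(Z, mul(SSZ, SSSZ))), add(Z, Z))))
  [7] S(S(S(add(add(Z, mul(SSZ, SSSZ)), add(Z, Z)))))
  [8] S(S(S(add(mul(SSZ, SSSZ), add(Z, Z)))))
  [9] S(S(S(add(add(SSSZ, mul(SZ, SSSZ)), add(Z, Z)))))
  [10] S(S(S(add(S(add(SSZ, mul(SZ, SSSZ))), add(Z, Z)))))
  [11] S(S(S(S(add(add(SSZ, mul(SZ, SSSZ)), add(Z, Z))))))
  [12] S(S(S(S(add(S(add(SZ, mul(SZ, SSSZ))), add(Z, Z))))))
  [13] S(S(S(S(S(add(add(SZ, mul(SZ, SSSZ)), add(Z, Z)))))))
  [14] S(S(S(S(S(add(S(add(Z, mul(SZ, SSSZ))), add(Z, Z)))))))
  [15] S(S(S(S(S(S(add(add(Z, mul(SZ, SSSZ)), add(Z, Z))))))))
  [16] S(S(S(S(S(S(add(mul(SZ, SSSZ), add(Z, Z))))))))
  [17] S(S(S(S(S(S(add(add(SSSZ, mul(Z, SSSZ)), add(Z, Z))))))))
  [18] S(S(S(S(S(S(add(S(add(SSZ, mul(Z, SSSZ))), add(Z, Z))))))))
  [19] S(S(S(S(S(S(S(add(add(SSZ, mul(Z, SSSZ)), add(Z, Z)))))))))
  [20] S(S(S(S(S(S(S(add(S(add(SZ, mul(Z, SSSZ))), add(Z, Z)))))))))
  [21] S(S(S(S(S(S(S(S(add(add(SZ, mul(Z, SSSZ)), add(Z, Z))))))))))
  [22] S(S(S(S(S(S(S(S(add(S(add(Z, mul(Z, SSSZ))), add(Z, Z))))))))))
  [23] S(S(S(S(S(S(S(S(S(add(add(Z, mul(Z, SSSZ)), add(Z, Z)))))))))))
  [24] S(S(S(S(S(S(S(S(S(add(mul(Z, SSSZ), add(Z, Z)))))))))))
  [25] S(S(S(S(S(S(S(S(S(add(Z, add(Z, Z)))))))))))
  [26] S(S(S(S(S(S(S(S(S(add(Z, Z))))))))))
  [27] S^9(Z)

Answer: SAME — A ⇓ S^9(Z), B ⇓ S^9(Z)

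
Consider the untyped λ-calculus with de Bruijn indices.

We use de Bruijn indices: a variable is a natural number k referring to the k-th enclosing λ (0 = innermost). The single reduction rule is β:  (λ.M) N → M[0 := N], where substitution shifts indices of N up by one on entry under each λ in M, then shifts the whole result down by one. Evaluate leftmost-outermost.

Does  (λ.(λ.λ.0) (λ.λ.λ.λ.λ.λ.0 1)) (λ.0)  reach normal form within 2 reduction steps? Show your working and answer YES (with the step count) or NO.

Answer: YES — reaches normal form λ.0 in 2 ≤ 2 steps

Derivation:
  start: (λ.(λ.λ.0) (λ.λ.λ.λ.λ.λ.0 1)) (λ.0)
  →1  (λ.λ.0) (λ.λ.λ.λ.λ.λ.0 1)
  →2  λ.0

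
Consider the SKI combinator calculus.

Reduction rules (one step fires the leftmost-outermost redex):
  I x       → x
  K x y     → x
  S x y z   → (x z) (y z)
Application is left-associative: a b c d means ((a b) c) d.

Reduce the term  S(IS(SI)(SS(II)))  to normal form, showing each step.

Answer: normal form = S(S(SI)(SSI))  (in 2 steps)

Working:
  start: S(IS(SI)(SS(II)))
  →1  S(S(SI)(SS(II)))
  →2  S(S(SI)(SSI))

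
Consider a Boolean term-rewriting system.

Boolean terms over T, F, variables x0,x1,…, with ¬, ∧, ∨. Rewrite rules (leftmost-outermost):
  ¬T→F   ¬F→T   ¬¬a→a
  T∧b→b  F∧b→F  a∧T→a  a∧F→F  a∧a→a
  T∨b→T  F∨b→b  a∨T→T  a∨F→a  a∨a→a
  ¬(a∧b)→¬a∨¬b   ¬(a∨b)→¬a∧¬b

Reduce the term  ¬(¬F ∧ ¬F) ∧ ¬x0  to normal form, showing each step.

Answer: normal form = F  (in 4 steps)

Derivation:
  start: ¬(¬F ∧ ¬F) ∧ ¬x0
  step 1: (¬¬F ∨ ¬¬F) ∧ ¬x0
  step 2: ¬¬F ∧ ¬x0
  step 3: F ∧ ¬x0
  step 4: F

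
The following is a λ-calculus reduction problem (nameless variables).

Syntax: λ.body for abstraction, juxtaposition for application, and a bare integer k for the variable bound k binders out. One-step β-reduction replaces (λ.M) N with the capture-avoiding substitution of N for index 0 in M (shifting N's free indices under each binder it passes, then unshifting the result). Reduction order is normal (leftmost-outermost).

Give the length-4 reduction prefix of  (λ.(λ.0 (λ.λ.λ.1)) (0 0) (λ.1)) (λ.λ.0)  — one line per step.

  start: (λ.(λ.0 (λ.λ.λ.1)) (0 0) (λ.1)) (λ.λ.0)
  [1] (λ.0 (λ.λ.λ.1)) ((λ.λ.0) (λ.λ.0)) (λ.λ.λ.0)
  [2] (λ.λ.0) (λ.λ.0) (λ.λ.λ.1) (λ.λ.λ.0)
  [3] (λ.0) (λ.λ.λ.1) (λ.λ.λ.0)
  [4] (λ.λ.λ.1) (λ.λ.λ.0)

Answer: after 4 steps: (λ.λ.λ.1) (λ.λ.λ.0)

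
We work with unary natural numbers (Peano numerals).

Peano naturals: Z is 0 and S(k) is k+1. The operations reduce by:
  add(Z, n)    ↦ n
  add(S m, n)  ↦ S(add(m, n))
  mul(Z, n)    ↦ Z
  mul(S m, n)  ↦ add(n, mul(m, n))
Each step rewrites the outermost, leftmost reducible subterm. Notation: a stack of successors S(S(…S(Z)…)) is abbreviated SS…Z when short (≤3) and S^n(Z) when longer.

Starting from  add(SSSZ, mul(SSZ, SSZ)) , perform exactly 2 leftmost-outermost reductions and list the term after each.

  start: add(SSSZ, mul(SSZ, SSZ))
  →1  S(add(SSZ, mul(SSZ, SSZ)))
  →2  S(S(add(SZ, mul(SSZ, SSZ))))

Answer: after 2 steps: S(S(add(SZ, mul(SSZ, SSZ))))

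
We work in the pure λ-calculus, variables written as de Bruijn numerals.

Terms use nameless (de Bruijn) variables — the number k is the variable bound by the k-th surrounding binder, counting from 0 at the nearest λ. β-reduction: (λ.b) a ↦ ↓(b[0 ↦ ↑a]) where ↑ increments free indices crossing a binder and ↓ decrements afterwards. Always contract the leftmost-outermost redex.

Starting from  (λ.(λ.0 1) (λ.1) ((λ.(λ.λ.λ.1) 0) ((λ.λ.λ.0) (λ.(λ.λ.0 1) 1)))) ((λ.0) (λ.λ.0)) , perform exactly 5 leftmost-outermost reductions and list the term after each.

Answer: after 5 steps: λ.0

Working:
  start: (λ.(λ.0 1) (λ.1) ((λ.(λ.λ.λ.1) 0) ((λ.λ.λ.0) (λ.(λ.λ.0 1) 1)))) ((λ.0) (λ.λ.0))
  →1  (λ.0 ((λ.0) (λ.λ.0))) (λ.(λ.0) (λ.λ.0)) ((λ.(λ.λ.λ.1) 0) ((λ.λ.λ.0) (λ.(λ.λ.0 1) ((λ.0) (λ.λ.0)))))
  →2  (λ.(λ.0) (λ.λ.0)) ((λ.0) (λ.λ.0)) ((λ.(λ.λ.λ.1) 0) ((λ.λ.λ.0) (λ.(λ.λ.0 1) ((λ.0) (λ.λ.0)))))
  →3  (λ.0) (λ.λ.0) ((λ.(λ.λ.λ.1) 0) ((λ.λ.λ.0) (λ.(λ.λ.0 1) ((λ.0) (λ.λ.0)))))
  →4  (λ.λ.0) ((λ.(λ.λ.λ.1) 0) ((λ.λ.λ.0) (λ.(λ.λ.0 1) ((λ.0) (λ.λ.0)))))
  →5  λ.0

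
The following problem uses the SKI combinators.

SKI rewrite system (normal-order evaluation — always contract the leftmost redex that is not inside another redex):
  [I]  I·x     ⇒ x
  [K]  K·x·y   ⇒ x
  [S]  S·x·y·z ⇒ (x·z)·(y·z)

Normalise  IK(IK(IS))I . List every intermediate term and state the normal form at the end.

  start: IK(IK(IS))I
  [1] K(IK(IS))I
  [2] IK(IS)
  [3] K(IS)
  [4] KS

Answer: normal form = KS  (in 4 steps)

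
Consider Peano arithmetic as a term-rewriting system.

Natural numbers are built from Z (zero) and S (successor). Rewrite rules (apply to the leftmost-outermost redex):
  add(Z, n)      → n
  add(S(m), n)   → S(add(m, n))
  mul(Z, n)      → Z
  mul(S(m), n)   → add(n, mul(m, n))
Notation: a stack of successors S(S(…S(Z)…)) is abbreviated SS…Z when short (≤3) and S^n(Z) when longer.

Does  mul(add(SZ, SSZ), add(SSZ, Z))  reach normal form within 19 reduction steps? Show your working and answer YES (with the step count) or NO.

  start: mul(add(SZ, SSZ), add(SSZ, Z))
  step 1: mul(S(add(Z, SSZ)), add(SSZ, Z))
  step 2: add(add(SSZ, Z), mul(add(Z, SSZ), add(SSZ, Z)))
  step 3: add(S(add(SZ, Z)), mul(add(Z, SSZ), add(SSZ, Z)))
  step 4: S(add(add(SZ, Z), mul(add(Z, SSZ), add(SSZ, Z))))
  step 5: S(add(S(add(Z, Z)), mul(add(Z, SSZ), add(SSZ, Z))))
  step 6: S(S(add(add(Z, Z), mul(add(Z, SSZ), add(SSZ, Z)))))
  step 7: S(S(add(Z, mul(add(Z, SSZ), add(SSZ, Z)))))
  step 8: S(S(mul(add(Z, SSZ), add(SSZ, Z))))
  step 9: S(S(mul(SSZ, add(SSZ, Z))))
  step 10: S(S(add(add(SSZ, Z), mul(SZ, add(SSZ, Z)))))
  step 11: S(S(add(S(add(SZ, Z)), mul(SZ, add(SSZ, Z)))))
  step 12: S(S(S(add(add(SZ, Z), mul(SZ, add(SSZ, Z))))))
  step 13: S(S(S(add(S(add(Z, Z)), mul(SZ, add(SSZ, Z))))))
  step 14: S(S(S(S(add(add(Z, Z), mul(SZ, add(SSZ, Z)))))))
  step 15: S(S(S(S(add(Z, mul(SZ, add(SSZ, Z)))))))
  step 16: S(S(S(S(mul(SZ, add(SSZ, Z))))))
  step 17: S(S(S(S(add(add(SSZ, Z), mul(Z, add(SSZ, Z)))))))
  step 18: S(S(S(S(add(S(add(SZ, Z)), mul(Z, add(SSZ, Z)))))))
  step 19: S(S(S(S(S(add(add(SZ, Z), mul(Z, add(SSZ, Z))))))))

Answer: NO — after 19 steps the term is S(S(S(S(S(add(add(SZ, Z), mul(Z, add(SSZ, Z)))))))), not yet normal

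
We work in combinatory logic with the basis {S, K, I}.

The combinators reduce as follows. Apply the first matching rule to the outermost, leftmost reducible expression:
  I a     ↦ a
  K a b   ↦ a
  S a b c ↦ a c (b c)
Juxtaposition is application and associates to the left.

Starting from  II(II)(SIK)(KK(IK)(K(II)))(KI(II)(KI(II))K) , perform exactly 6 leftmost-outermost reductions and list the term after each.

Answer: after 6 steps: KK(IK)(K(II))(K(KK(IK)(K(II))))(KI(II)(KI(II))K)

Derivation:
  start: II(II)(SIK)(KK(IK)(K(II)))(KI(II)(KI(II))K)
  →1  I(II)(SIK)(KK(IK)(K(II)))(KI(II)(KI(II))K)
  →2  II(SIK)(KK(IK)(K(II)))(KI(II)(KI(II))K)
  →3  I(SIK)(KK(IK)(K(II)))(KI(II)(KI(II))K)
  →4  SIK(KK(IK)(K(II)))(KI(II)(KI(II))K)
  →5  I(KK(IK)(K(II)))(K(KK(IK)(K(II))))(KI(II)(KI(II))K)
  →6  KK(IK)(K(II))(K(KK(IK)(K(II))))(KI(II)(KI(II))K)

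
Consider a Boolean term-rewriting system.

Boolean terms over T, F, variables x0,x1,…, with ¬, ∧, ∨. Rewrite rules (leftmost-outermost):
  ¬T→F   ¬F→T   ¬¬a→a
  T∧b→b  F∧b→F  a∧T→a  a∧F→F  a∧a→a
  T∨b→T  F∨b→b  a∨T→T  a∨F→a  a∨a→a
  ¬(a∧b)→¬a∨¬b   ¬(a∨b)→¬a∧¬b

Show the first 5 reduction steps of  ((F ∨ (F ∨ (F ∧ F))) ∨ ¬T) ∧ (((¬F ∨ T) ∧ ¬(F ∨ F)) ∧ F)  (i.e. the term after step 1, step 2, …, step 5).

  start: ((F ∨ (F ∨ (F ∧ F))) ∨ ¬T) ∧ (((¬F ∨ T) ∧ ¬(F ∨ F)) ∧ F)
  step 1: ((F ∨ (F ∧ F)) ∨ ¬T) ∧ (((¬F ∨ T) ∧ ¬(F ∨ F)) ∧ F)
  step 2: ((F ∧ F) ∨ ¬T) ∧ (((¬F ∨ T) ∧ ¬(F ∨ F)) ∧ F)
  step 3: (F ∨ ¬T) ∧ (((¬F ∨ T) ∧ ¬(F ∨ F)) ∧ F)
  step 4: ¬T ∧ (((¬F ∨ T) ∧ ¬(F ∨ F)) ∧ F)
  step 5: F ∧ (((¬F ∨ T) ∧ ¬(F ∨ F)) ∧ F)

Answer: after 5 steps: F ∧ (((¬F ∨ T) ∧ ¬(F ∨ F)) ∧ F)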